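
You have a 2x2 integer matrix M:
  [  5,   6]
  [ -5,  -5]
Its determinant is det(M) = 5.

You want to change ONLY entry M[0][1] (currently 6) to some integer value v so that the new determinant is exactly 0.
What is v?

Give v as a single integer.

Answer: 5

Derivation:
det is linear in entry M[0][1]: det = old_det + (v - 6) * C_01
Cofactor C_01 = 5
Want det = 0: 5 + (v - 6) * 5 = 0
  (v - 6) = -5 / 5 = -1
  v = 6 + (-1) = 5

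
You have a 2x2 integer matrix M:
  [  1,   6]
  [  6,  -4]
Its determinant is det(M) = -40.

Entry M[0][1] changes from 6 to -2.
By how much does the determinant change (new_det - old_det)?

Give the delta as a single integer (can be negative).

Answer: 48

Derivation:
Cofactor C_01 = -6
Entry delta = -2 - 6 = -8
Det delta = entry_delta * cofactor = -8 * -6 = 48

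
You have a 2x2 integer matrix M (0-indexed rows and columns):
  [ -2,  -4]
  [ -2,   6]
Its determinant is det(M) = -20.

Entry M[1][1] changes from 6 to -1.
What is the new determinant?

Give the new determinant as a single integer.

Answer: -6

Derivation:
det is linear in row 1: changing M[1][1] by delta changes det by delta * cofactor(1,1).
Cofactor C_11 = (-1)^(1+1) * minor(1,1) = -2
Entry delta = -1 - 6 = -7
Det delta = -7 * -2 = 14
New det = -20 + 14 = -6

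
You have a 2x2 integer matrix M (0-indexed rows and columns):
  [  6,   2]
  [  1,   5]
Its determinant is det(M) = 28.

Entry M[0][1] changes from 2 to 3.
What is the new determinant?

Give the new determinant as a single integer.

Answer: 27

Derivation:
det is linear in row 0: changing M[0][1] by delta changes det by delta * cofactor(0,1).
Cofactor C_01 = (-1)^(0+1) * minor(0,1) = -1
Entry delta = 3 - 2 = 1
Det delta = 1 * -1 = -1
New det = 28 + -1 = 27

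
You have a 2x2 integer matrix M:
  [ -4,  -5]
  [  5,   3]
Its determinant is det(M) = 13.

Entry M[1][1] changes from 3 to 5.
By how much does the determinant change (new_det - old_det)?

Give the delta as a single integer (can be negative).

Cofactor C_11 = -4
Entry delta = 5 - 3 = 2
Det delta = entry_delta * cofactor = 2 * -4 = -8

Answer: -8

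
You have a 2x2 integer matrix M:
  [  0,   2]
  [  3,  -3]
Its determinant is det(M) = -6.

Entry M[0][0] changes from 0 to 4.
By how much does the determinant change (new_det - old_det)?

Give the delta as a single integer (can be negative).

Cofactor C_00 = -3
Entry delta = 4 - 0 = 4
Det delta = entry_delta * cofactor = 4 * -3 = -12

Answer: -12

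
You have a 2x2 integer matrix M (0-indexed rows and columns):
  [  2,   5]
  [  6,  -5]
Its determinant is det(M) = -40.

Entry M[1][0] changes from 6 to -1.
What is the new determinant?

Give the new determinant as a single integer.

det is linear in row 1: changing M[1][0] by delta changes det by delta * cofactor(1,0).
Cofactor C_10 = (-1)^(1+0) * minor(1,0) = -5
Entry delta = -1 - 6 = -7
Det delta = -7 * -5 = 35
New det = -40 + 35 = -5

Answer: -5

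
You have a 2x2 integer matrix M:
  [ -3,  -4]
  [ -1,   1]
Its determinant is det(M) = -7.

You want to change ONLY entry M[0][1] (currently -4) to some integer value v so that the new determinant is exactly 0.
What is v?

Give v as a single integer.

det is linear in entry M[0][1]: det = old_det + (v - -4) * C_01
Cofactor C_01 = 1
Want det = 0: -7 + (v - -4) * 1 = 0
  (v - -4) = 7 / 1 = 7
  v = -4 + (7) = 3

Answer: 3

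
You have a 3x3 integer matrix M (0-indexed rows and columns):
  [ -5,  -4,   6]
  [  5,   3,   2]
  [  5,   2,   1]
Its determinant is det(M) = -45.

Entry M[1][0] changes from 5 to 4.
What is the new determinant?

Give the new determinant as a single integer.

det is linear in row 1: changing M[1][0] by delta changes det by delta * cofactor(1,0).
Cofactor C_10 = (-1)^(1+0) * minor(1,0) = 16
Entry delta = 4 - 5 = -1
Det delta = -1 * 16 = -16
New det = -45 + -16 = -61

Answer: -61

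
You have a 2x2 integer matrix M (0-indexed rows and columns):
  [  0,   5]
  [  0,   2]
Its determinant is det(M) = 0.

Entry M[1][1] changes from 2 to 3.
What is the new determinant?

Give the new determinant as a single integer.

det is linear in row 1: changing M[1][1] by delta changes det by delta * cofactor(1,1).
Cofactor C_11 = (-1)^(1+1) * minor(1,1) = 0
Entry delta = 3 - 2 = 1
Det delta = 1 * 0 = 0
New det = 0 + 0 = 0

Answer: 0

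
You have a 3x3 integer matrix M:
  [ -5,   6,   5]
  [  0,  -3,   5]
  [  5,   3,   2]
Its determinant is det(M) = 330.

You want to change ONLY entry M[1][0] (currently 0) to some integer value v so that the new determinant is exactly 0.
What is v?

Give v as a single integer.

det is linear in entry M[1][0]: det = old_det + (v - 0) * C_10
Cofactor C_10 = 3
Want det = 0: 330 + (v - 0) * 3 = 0
  (v - 0) = -330 / 3 = -110
  v = 0 + (-110) = -110

Answer: -110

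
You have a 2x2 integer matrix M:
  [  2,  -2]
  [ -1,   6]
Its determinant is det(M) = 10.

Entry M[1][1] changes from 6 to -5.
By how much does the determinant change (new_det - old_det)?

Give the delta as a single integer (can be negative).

Answer: -22

Derivation:
Cofactor C_11 = 2
Entry delta = -5 - 6 = -11
Det delta = entry_delta * cofactor = -11 * 2 = -22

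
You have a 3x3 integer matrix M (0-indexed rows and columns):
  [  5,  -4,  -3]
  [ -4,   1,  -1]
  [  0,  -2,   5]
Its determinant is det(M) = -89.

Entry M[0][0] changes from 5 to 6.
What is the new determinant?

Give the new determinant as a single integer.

Answer: -86

Derivation:
det is linear in row 0: changing M[0][0] by delta changes det by delta * cofactor(0,0).
Cofactor C_00 = (-1)^(0+0) * minor(0,0) = 3
Entry delta = 6 - 5 = 1
Det delta = 1 * 3 = 3
New det = -89 + 3 = -86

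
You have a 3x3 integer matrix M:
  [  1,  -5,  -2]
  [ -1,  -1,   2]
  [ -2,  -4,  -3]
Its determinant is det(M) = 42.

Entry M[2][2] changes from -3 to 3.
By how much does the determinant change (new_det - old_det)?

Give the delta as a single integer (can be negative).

Answer: -36

Derivation:
Cofactor C_22 = -6
Entry delta = 3 - -3 = 6
Det delta = entry_delta * cofactor = 6 * -6 = -36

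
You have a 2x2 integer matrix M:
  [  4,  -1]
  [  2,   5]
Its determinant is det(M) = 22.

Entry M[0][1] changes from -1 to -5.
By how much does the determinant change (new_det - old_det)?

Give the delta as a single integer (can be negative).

Answer: 8

Derivation:
Cofactor C_01 = -2
Entry delta = -5 - -1 = -4
Det delta = entry_delta * cofactor = -4 * -2 = 8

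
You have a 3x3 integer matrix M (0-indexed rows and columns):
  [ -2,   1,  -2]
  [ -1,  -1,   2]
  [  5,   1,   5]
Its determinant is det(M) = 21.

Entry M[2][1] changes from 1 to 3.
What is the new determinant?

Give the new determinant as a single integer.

Answer: 33

Derivation:
det is linear in row 2: changing M[2][1] by delta changes det by delta * cofactor(2,1).
Cofactor C_21 = (-1)^(2+1) * minor(2,1) = 6
Entry delta = 3 - 1 = 2
Det delta = 2 * 6 = 12
New det = 21 + 12 = 33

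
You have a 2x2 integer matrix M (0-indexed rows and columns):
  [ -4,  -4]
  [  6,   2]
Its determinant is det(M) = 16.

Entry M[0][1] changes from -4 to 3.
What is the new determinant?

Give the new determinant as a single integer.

Answer: -26

Derivation:
det is linear in row 0: changing M[0][1] by delta changes det by delta * cofactor(0,1).
Cofactor C_01 = (-1)^(0+1) * minor(0,1) = -6
Entry delta = 3 - -4 = 7
Det delta = 7 * -6 = -42
New det = 16 + -42 = -26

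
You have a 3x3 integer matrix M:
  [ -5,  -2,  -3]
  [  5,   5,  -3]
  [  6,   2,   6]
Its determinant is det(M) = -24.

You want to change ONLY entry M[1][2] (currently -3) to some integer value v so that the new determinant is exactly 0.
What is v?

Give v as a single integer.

Answer: -15

Derivation:
det is linear in entry M[1][2]: det = old_det + (v - -3) * C_12
Cofactor C_12 = -2
Want det = 0: -24 + (v - -3) * -2 = 0
  (v - -3) = 24 / -2 = -12
  v = -3 + (-12) = -15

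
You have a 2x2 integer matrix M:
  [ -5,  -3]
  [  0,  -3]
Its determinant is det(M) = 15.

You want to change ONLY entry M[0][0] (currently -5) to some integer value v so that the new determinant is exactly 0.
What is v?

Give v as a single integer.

det is linear in entry M[0][0]: det = old_det + (v - -5) * C_00
Cofactor C_00 = -3
Want det = 0: 15 + (v - -5) * -3 = 0
  (v - -5) = -15 / -3 = 5
  v = -5 + (5) = 0

Answer: 0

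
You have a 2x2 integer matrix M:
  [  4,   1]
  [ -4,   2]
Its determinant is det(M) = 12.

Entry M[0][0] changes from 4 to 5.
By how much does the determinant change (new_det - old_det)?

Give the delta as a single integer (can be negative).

Cofactor C_00 = 2
Entry delta = 5 - 4 = 1
Det delta = entry_delta * cofactor = 1 * 2 = 2

Answer: 2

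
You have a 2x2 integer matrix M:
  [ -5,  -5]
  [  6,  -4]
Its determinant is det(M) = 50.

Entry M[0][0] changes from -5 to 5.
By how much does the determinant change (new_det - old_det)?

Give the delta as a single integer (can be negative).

Cofactor C_00 = -4
Entry delta = 5 - -5 = 10
Det delta = entry_delta * cofactor = 10 * -4 = -40

Answer: -40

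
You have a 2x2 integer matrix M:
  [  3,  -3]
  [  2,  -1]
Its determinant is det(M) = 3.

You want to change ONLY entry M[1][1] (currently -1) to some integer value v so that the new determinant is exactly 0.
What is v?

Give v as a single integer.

Answer: -2

Derivation:
det is linear in entry M[1][1]: det = old_det + (v - -1) * C_11
Cofactor C_11 = 3
Want det = 0: 3 + (v - -1) * 3 = 0
  (v - -1) = -3 / 3 = -1
  v = -1 + (-1) = -2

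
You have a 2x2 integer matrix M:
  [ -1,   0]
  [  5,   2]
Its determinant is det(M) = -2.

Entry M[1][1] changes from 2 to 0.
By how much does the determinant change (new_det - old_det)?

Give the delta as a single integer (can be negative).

Cofactor C_11 = -1
Entry delta = 0 - 2 = -2
Det delta = entry_delta * cofactor = -2 * -1 = 2

Answer: 2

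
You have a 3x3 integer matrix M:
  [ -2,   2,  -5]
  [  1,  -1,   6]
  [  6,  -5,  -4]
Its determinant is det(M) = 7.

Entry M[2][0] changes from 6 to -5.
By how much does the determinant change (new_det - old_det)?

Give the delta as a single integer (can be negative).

Answer: -77

Derivation:
Cofactor C_20 = 7
Entry delta = -5 - 6 = -11
Det delta = entry_delta * cofactor = -11 * 7 = -77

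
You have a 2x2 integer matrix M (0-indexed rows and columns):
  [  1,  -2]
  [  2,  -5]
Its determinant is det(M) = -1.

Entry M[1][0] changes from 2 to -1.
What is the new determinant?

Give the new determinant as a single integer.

det is linear in row 1: changing M[1][0] by delta changes det by delta * cofactor(1,0).
Cofactor C_10 = (-1)^(1+0) * minor(1,0) = 2
Entry delta = -1 - 2 = -3
Det delta = -3 * 2 = -6
New det = -1 + -6 = -7

Answer: -7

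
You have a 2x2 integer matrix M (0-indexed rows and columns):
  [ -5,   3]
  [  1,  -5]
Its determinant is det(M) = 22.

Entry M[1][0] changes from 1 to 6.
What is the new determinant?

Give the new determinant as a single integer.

Answer: 7

Derivation:
det is linear in row 1: changing M[1][0] by delta changes det by delta * cofactor(1,0).
Cofactor C_10 = (-1)^(1+0) * minor(1,0) = -3
Entry delta = 6 - 1 = 5
Det delta = 5 * -3 = -15
New det = 22 + -15 = 7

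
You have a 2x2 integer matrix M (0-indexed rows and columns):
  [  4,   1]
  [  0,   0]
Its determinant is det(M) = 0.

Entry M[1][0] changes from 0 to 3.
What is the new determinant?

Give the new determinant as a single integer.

Answer: -3

Derivation:
det is linear in row 1: changing M[1][0] by delta changes det by delta * cofactor(1,0).
Cofactor C_10 = (-1)^(1+0) * minor(1,0) = -1
Entry delta = 3 - 0 = 3
Det delta = 3 * -1 = -3
New det = 0 + -3 = -3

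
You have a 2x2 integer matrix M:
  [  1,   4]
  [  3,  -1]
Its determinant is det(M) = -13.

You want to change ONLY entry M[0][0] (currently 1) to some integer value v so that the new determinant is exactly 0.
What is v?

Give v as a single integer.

Answer: -12

Derivation:
det is linear in entry M[0][0]: det = old_det + (v - 1) * C_00
Cofactor C_00 = -1
Want det = 0: -13 + (v - 1) * -1 = 0
  (v - 1) = 13 / -1 = -13
  v = 1 + (-13) = -12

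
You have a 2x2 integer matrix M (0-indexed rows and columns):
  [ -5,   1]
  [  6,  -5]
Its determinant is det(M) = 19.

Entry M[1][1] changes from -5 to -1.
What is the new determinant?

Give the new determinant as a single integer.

Answer: -1

Derivation:
det is linear in row 1: changing M[1][1] by delta changes det by delta * cofactor(1,1).
Cofactor C_11 = (-1)^(1+1) * minor(1,1) = -5
Entry delta = -1 - -5 = 4
Det delta = 4 * -5 = -20
New det = 19 + -20 = -1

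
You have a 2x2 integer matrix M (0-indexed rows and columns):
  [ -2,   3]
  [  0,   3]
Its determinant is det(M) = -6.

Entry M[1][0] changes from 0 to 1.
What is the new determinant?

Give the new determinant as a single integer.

Answer: -9

Derivation:
det is linear in row 1: changing M[1][0] by delta changes det by delta * cofactor(1,0).
Cofactor C_10 = (-1)^(1+0) * minor(1,0) = -3
Entry delta = 1 - 0 = 1
Det delta = 1 * -3 = -3
New det = -6 + -3 = -9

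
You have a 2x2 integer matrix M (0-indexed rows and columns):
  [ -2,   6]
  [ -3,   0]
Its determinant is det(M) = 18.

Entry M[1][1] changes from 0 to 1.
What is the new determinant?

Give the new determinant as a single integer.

det is linear in row 1: changing M[1][1] by delta changes det by delta * cofactor(1,1).
Cofactor C_11 = (-1)^(1+1) * minor(1,1) = -2
Entry delta = 1 - 0 = 1
Det delta = 1 * -2 = -2
New det = 18 + -2 = 16

Answer: 16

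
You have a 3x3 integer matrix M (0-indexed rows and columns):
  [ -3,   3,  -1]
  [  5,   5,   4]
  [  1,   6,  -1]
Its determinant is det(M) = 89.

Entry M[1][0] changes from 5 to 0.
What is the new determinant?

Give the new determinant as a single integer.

det is linear in row 1: changing M[1][0] by delta changes det by delta * cofactor(1,0).
Cofactor C_10 = (-1)^(1+0) * minor(1,0) = -3
Entry delta = 0 - 5 = -5
Det delta = -5 * -3 = 15
New det = 89 + 15 = 104

Answer: 104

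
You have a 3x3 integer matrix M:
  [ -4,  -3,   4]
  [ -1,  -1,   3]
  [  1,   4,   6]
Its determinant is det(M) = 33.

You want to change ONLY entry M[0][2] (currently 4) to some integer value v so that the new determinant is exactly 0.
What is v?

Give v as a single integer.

det is linear in entry M[0][2]: det = old_det + (v - 4) * C_02
Cofactor C_02 = -3
Want det = 0: 33 + (v - 4) * -3 = 0
  (v - 4) = -33 / -3 = 11
  v = 4 + (11) = 15

Answer: 15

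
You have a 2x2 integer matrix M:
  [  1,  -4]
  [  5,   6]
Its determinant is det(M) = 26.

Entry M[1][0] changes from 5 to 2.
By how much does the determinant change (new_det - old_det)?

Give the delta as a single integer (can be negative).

Cofactor C_10 = 4
Entry delta = 2 - 5 = -3
Det delta = entry_delta * cofactor = -3 * 4 = -12

Answer: -12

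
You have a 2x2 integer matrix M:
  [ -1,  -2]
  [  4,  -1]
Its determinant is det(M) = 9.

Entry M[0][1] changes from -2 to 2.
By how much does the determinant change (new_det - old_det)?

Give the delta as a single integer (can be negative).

Answer: -16

Derivation:
Cofactor C_01 = -4
Entry delta = 2 - -2 = 4
Det delta = entry_delta * cofactor = 4 * -4 = -16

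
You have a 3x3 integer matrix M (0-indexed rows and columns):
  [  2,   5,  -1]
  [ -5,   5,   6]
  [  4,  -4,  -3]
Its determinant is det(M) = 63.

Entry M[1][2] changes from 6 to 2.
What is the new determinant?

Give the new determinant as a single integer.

det is linear in row 1: changing M[1][2] by delta changes det by delta * cofactor(1,2).
Cofactor C_12 = (-1)^(1+2) * minor(1,2) = 28
Entry delta = 2 - 6 = -4
Det delta = -4 * 28 = -112
New det = 63 + -112 = -49

Answer: -49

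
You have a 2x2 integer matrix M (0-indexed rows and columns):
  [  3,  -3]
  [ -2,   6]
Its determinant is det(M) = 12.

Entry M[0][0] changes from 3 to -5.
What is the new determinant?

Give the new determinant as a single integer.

Answer: -36

Derivation:
det is linear in row 0: changing M[0][0] by delta changes det by delta * cofactor(0,0).
Cofactor C_00 = (-1)^(0+0) * minor(0,0) = 6
Entry delta = -5 - 3 = -8
Det delta = -8 * 6 = -48
New det = 12 + -48 = -36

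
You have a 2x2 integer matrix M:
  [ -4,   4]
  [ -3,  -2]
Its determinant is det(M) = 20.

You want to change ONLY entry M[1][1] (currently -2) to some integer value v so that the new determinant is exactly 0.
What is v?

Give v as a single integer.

det is linear in entry M[1][1]: det = old_det + (v - -2) * C_11
Cofactor C_11 = -4
Want det = 0: 20 + (v - -2) * -4 = 0
  (v - -2) = -20 / -4 = 5
  v = -2 + (5) = 3

Answer: 3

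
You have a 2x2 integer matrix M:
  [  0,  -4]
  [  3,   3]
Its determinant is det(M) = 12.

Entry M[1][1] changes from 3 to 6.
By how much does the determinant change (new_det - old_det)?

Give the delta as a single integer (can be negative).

Answer: 0

Derivation:
Cofactor C_11 = 0
Entry delta = 6 - 3 = 3
Det delta = entry_delta * cofactor = 3 * 0 = 0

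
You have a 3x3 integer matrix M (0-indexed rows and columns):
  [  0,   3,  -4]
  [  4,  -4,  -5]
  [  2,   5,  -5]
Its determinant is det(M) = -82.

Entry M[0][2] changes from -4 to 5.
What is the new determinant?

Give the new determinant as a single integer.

Answer: 170

Derivation:
det is linear in row 0: changing M[0][2] by delta changes det by delta * cofactor(0,2).
Cofactor C_02 = (-1)^(0+2) * minor(0,2) = 28
Entry delta = 5 - -4 = 9
Det delta = 9 * 28 = 252
New det = -82 + 252 = 170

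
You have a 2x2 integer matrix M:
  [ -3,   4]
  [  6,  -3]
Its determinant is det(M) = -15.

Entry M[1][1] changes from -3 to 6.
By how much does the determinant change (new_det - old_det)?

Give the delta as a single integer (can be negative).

Cofactor C_11 = -3
Entry delta = 6 - -3 = 9
Det delta = entry_delta * cofactor = 9 * -3 = -27

Answer: -27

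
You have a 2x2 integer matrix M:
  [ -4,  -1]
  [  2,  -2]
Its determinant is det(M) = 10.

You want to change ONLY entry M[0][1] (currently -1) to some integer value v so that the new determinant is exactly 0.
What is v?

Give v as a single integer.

det is linear in entry M[0][1]: det = old_det + (v - -1) * C_01
Cofactor C_01 = -2
Want det = 0: 10 + (v - -1) * -2 = 0
  (v - -1) = -10 / -2 = 5
  v = -1 + (5) = 4

Answer: 4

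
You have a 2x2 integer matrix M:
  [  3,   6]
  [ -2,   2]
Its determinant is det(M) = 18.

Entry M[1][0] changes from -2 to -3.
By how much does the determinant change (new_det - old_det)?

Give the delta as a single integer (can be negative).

Cofactor C_10 = -6
Entry delta = -3 - -2 = -1
Det delta = entry_delta * cofactor = -1 * -6 = 6

Answer: 6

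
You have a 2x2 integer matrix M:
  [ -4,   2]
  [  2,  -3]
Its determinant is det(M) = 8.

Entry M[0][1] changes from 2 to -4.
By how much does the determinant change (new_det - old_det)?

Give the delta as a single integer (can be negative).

Cofactor C_01 = -2
Entry delta = -4 - 2 = -6
Det delta = entry_delta * cofactor = -6 * -2 = 12

Answer: 12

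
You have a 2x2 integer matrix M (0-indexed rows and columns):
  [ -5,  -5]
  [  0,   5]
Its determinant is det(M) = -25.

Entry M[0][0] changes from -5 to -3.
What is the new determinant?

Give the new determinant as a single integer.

det is linear in row 0: changing M[0][0] by delta changes det by delta * cofactor(0,0).
Cofactor C_00 = (-1)^(0+0) * minor(0,0) = 5
Entry delta = -3 - -5 = 2
Det delta = 2 * 5 = 10
New det = -25 + 10 = -15

Answer: -15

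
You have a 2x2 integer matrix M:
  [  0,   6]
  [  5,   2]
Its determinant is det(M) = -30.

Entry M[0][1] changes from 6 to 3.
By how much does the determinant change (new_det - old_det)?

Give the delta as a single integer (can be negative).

Cofactor C_01 = -5
Entry delta = 3 - 6 = -3
Det delta = entry_delta * cofactor = -3 * -5 = 15

Answer: 15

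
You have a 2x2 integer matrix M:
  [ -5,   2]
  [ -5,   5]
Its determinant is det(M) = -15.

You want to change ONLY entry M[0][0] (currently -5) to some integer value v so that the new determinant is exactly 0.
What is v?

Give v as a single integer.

det is linear in entry M[0][0]: det = old_det + (v - -5) * C_00
Cofactor C_00 = 5
Want det = 0: -15 + (v - -5) * 5 = 0
  (v - -5) = 15 / 5 = 3
  v = -5 + (3) = -2

Answer: -2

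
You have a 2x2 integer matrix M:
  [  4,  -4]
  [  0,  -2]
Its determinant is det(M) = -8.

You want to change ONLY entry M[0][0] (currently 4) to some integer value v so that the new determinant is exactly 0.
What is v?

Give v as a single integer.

Answer: 0

Derivation:
det is linear in entry M[0][0]: det = old_det + (v - 4) * C_00
Cofactor C_00 = -2
Want det = 0: -8 + (v - 4) * -2 = 0
  (v - 4) = 8 / -2 = -4
  v = 4 + (-4) = 0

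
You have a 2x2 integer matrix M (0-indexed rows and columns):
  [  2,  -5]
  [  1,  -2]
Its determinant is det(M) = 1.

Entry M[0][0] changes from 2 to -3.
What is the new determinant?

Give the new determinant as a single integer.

Answer: 11

Derivation:
det is linear in row 0: changing M[0][0] by delta changes det by delta * cofactor(0,0).
Cofactor C_00 = (-1)^(0+0) * minor(0,0) = -2
Entry delta = -3 - 2 = -5
Det delta = -5 * -2 = 10
New det = 1 + 10 = 11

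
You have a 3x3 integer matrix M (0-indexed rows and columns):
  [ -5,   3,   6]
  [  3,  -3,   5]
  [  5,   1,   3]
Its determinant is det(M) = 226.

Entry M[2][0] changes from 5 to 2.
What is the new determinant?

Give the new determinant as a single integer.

det is linear in row 2: changing M[2][0] by delta changes det by delta * cofactor(2,0).
Cofactor C_20 = (-1)^(2+0) * minor(2,0) = 33
Entry delta = 2 - 5 = -3
Det delta = -3 * 33 = -99
New det = 226 + -99 = 127

Answer: 127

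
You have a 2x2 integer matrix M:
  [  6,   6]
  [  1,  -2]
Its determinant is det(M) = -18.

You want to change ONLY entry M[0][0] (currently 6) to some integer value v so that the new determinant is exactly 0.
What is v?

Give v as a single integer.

Answer: -3

Derivation:
det is linear in entry M[0][0]: det = old_det + (v - 6) * C_00
Cofactor C_00 = -2
Want det = 0: -18 + (v - 6) * -2 = 0
  (v - 6) = 18 / -2 = -9
  v = 6 + (-9) = -3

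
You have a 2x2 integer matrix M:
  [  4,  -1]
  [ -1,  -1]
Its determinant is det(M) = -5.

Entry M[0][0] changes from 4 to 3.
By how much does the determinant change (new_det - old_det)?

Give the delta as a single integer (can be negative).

Cofactor C_00 = -1
Entry delta = 3 - 4 = -1
Det delta = entry_delta * cofactor = -1 * -1 = 1

Answer: 1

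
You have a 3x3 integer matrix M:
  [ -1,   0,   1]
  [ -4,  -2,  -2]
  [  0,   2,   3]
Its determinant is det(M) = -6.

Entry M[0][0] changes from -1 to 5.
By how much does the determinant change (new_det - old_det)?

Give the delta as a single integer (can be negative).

Cofactor C_00 = -2
Entry delta = 5 - -1 = 6
Det delta = entry_delta * cofactor = 6 * -2 = -12

Answer: -12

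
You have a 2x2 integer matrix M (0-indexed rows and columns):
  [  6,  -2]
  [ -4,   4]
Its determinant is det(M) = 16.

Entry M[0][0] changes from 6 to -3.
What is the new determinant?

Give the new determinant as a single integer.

det is linear in row 0: changing M[0][0] by delta changes det by delta * cofactor(0,0).
Cofactor C_00 = (-1)^(0+0) * minor(0,0) = 4
Entry delta = -3 - 6 = -9
Det delta = -9 * 4 = -36
New det = 16 + -36 = -20

Answer: -20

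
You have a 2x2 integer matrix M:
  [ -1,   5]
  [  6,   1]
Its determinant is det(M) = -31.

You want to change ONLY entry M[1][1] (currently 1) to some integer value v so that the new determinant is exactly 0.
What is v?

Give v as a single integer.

Answer: -30

Derivation:
det is linear in entry M[1][1]: det = old_det + (v - 1) * C_11
Cofactor C_11 = -1
Want det = 0: -31 + (v - 1) * -1 = 0
  (v - 1) = 31 / -1 = -31
  v = 1 + (-31) = -30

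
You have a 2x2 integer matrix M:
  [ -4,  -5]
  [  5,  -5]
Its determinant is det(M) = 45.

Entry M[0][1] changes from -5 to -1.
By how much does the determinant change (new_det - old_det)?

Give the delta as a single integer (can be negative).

Cofactor C_01 = -5
Entry delta = -1 - -5 = 4
Det delta = entry_delta * cofactor = 4 * -5 = -20

Answer: -20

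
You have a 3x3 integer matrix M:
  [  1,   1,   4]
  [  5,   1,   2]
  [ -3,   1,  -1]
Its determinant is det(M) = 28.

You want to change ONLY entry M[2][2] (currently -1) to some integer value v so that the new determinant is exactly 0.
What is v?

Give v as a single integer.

Answer: 6

Derivation:
det is linear in entry M[2][2]: det = old_det + (v - -1) * C_22
Cofactor C_22 = -4
Want det = 0: 28 + (v - -1) * -4 = 0
  (v - -1) = -28 / -4 = 7
  v = -1 + (7) = 6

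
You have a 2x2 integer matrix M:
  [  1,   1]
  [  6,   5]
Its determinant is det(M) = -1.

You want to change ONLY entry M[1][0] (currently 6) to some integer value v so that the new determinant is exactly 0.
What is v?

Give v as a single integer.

det is linear in entry M[1][0]: det = old_det + (v - 6) * C_10
Cofactor C_10 = -1
Want det = 0: -1 + (v - 6) * -1 = 0
  (v - 6) = 1 / -1 = -1
  v = 6 + (-1) = 5

Answer: 5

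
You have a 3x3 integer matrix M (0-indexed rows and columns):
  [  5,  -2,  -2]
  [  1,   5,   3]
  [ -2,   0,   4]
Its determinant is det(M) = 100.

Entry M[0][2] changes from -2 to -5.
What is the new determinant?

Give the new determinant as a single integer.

Answer: 70

Derivation:
det is linear in row 0: changing M[0][2] by delta changes det by delta * cofactor(0,2).
Cofactor C_02 = (-1)^(0+2) * minor(0,2) = 10
Entry delta = -5 - -2 = -3
Det delta = -3 * 10 = -30
New det = 100 + -30 = 70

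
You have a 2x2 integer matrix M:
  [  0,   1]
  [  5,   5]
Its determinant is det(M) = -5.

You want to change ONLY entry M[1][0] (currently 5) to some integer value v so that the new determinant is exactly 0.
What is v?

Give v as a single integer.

Answer: 0

Derivation:
det is linear in entry M[1][0]: det = old_det + (v - 5) * C_10
Cofactor C_10 = -1
Want det = 0: -5 + (v - 5) * -1 = 0
  (v - 5) = 5 / -1 = -5
  v = 5 + (-5) = 0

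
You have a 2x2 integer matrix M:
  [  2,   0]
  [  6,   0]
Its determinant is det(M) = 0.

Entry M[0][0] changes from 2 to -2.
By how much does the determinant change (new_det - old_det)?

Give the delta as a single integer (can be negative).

Cofactor C_00 = 0
Entry delta = -2 - 2 = -4
Det delta = entry_delta * cofactor = -4 * 0 = 0

Answer: 0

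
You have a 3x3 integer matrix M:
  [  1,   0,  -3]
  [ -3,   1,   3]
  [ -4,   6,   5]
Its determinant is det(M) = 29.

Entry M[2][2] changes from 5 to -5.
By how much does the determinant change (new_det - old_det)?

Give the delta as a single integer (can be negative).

Cofactor C_22 = 1
Entry delta = -5 - 5 = -10
Det delta = entry_delta * cofactor = -10 * 1 = -10

Answer: -10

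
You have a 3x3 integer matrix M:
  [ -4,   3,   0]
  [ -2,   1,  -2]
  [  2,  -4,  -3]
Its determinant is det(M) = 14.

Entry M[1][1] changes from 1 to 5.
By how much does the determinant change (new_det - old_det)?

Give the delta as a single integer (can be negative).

Cofactor C_11 = 12
Entry delta = 5 - 1 = 4
Det delta = entry_delta * cofactor = 4 * 12 = 48

Answer: 48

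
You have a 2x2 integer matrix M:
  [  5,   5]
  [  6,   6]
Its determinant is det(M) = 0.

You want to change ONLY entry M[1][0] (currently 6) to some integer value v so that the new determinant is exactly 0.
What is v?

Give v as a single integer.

det is linear in entry M[1][0]: det = old_det + (v - 6) * C_10
Cofactor C_10 = -5
Want det = 0: 0 + (v - 6) * -5 = 0
  (v - 6) = 0 / -5 = 0
  v = 6 + (0) = 6

Answer: 6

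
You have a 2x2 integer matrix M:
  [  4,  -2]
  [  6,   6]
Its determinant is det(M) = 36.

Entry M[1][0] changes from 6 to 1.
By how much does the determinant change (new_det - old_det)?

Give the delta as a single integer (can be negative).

Cofactor C_10 = 2
Entry delta = 1 - 6 = -5
Det delta = entry_delta * cofactor = -5 * 2 = -10

Answer: -10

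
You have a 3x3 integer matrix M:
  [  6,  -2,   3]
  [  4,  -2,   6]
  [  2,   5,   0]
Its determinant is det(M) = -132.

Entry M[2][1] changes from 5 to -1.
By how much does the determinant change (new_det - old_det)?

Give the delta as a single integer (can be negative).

Cofactor C_21 = -24
Entry delta = -1 - 5 = -6
Det delta = entry_delta * cofactor = -6 * -24 = 144

Answer: 144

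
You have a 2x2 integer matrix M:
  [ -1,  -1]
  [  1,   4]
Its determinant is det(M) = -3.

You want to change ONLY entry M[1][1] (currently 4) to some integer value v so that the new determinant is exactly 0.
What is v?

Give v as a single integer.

det is linear in entry M[1][1]: det = old_det + (v - 4) * C_11
Cofactor C_11 = -1
Want det = 0: -3 + (v - 4) * -1 = 0
  (v - 4) = 3 / -1 = -3
  v = 4 + (-3) = 1

Answer: 1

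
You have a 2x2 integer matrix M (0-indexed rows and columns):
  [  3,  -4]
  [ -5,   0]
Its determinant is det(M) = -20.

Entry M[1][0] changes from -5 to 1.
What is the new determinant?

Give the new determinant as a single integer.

Answer: 4

Derivation:
det is linear in row 1: changing M[1][0] by delta changes det by delta * cofactor(1,0).
Cofactor C_10 = (-1)^(1+0) * minor(1,0) = 4
Entry delta = 1 - -5 = 6
Det delta = 6 * 4 = 24
New det = -20 + 24 = 4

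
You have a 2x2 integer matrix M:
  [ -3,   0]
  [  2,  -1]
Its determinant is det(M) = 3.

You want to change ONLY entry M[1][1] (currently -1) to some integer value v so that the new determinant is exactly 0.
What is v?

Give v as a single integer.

Answer: 0

Derivation:
det is linear in entry M[1][1]: det = old_det + (v - -1) * C_11
Cofactor C_11 = -3
Want det = 0: 3 + (v - -1) * -3 = 0
  (v - -1) = -3 / -3 = 1
  v = -1 + (1) = 0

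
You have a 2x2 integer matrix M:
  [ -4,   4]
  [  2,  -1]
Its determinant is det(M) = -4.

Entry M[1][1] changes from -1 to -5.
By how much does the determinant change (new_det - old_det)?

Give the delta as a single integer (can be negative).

Cofactor C_11 = -4
Entry delta = -5 - -1 = -4
Det delta = entry_delta * cofactor = -4 * -4 = 16

Answer: 16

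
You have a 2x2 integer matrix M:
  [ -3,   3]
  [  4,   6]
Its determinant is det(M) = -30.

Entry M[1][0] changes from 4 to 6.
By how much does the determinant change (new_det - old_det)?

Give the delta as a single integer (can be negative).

Cofactor C_10 = -3
Entry delta = 6 - 4 = 2
Det delta = entry_delta * cofactor = 2 * -3 = -6

Answer: -6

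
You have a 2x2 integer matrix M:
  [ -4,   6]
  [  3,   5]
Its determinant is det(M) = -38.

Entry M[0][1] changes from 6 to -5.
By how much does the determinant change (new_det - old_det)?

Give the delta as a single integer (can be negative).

Answer: 33

Derivation:
Cofactor C_01 = -3
Entry delta = -5 - 6 = -11
Det delta = entry_delta * cofactor = -11 * -3 = 33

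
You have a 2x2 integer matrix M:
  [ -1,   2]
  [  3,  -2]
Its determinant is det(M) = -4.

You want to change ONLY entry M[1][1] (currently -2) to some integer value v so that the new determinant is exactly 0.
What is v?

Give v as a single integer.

det is linear in entry M[1][1]: det = old_det + (v - -2) * C_11
Cofactor C_11 = -1
Want det = 0: -4 + (v - -2) * -1 = 0
  (v - -2) = 4 / -1 = -4
  v = -2 + (-4) = -6

Answer: -6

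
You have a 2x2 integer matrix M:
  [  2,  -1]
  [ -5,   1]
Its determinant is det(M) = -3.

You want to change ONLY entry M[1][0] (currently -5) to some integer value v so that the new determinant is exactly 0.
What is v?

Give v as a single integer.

det is linear in entry M[1][0]: det = old_det + (v - -5) * C_10
Cofactor C_10 = 1
Want det = 0: -3 + (v - -5) * 1 = 0
  (v - -5) = 3 / 1 = 3
  v = -5 + (3) = -2

Answer: -2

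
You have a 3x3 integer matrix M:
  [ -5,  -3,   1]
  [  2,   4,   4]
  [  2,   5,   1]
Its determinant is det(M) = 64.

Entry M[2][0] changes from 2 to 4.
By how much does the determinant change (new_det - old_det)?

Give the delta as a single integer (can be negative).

Cofactor C_20 = -16
Entry delta = 4 - 2 = 2
Det delta = entry_delta * cofactor = 2 * -16 = -32

Answer: -32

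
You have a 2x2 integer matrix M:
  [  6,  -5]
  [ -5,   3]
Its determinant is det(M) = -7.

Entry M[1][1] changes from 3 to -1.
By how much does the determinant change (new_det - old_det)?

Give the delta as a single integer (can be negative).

Answer: -24

Derivation:
Cofactor C_11 = 6
Entry delta = -1 - 3 = -4
Det delta = entry_delta * cofactor = -4 * 6 = -24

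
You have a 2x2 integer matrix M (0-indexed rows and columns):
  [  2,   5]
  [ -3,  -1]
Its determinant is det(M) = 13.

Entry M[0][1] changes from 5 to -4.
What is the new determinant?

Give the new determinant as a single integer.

Answer: -14

Derivation:
det is linear in row 0: changing M[0][1] by delta changes det by delta * cofactor(0,1).
Cofactor C_01 = (-1)^(0+1) * minor(0,1) = 3
Entry delta = -4 - 5 = -9
Det delta = -9 * 3 = -27
New det = 13 + -27 = -14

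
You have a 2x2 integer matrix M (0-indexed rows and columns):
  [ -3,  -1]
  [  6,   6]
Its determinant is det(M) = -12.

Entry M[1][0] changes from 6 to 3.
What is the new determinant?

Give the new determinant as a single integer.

det is linear in row 1: changing M[1][0] by delta changes det by delta * cofactor(1,0).
Cofactor C_10 = (-1)^(1+0) * minor(1,0) = 1
Entry delta = 3 - 6 = -3
Det delta = -3 * 1 = -3
New det = -12 + -3 = -15

Answer: -15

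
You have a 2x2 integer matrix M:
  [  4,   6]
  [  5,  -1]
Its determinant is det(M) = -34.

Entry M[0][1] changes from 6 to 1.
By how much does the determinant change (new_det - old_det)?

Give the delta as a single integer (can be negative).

Answer: 25

Derivation:
Cofactor C_01 = -5
Entry delta = 1 - 6 = -5
Det delta = entry_delta * cofactor = -5 * -5 = 25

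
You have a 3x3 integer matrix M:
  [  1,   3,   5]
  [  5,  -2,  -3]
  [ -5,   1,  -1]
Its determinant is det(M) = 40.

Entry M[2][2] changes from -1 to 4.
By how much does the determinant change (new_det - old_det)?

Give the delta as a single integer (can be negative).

Cofactor C_22 = -17
Entry delta = 4 - -1 = 5
Det delta = entry_delta * cofactor = 5 * -17 = -85

Answer: -85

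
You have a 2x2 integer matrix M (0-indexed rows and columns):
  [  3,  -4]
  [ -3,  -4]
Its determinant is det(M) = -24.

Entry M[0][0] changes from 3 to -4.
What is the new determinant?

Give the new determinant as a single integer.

Answer: 4

Derivation:
det is linear in row 0: changing M[0][0] by delta changes det by delta * cofactor(0,0).
Cofactor C_00 = (-1)^(0+0) * minor(0,0) = -4
Entry delta = -4 - 3 = -7
Det delta = -7 * -4 = 28
New det = -24 + 28 = 4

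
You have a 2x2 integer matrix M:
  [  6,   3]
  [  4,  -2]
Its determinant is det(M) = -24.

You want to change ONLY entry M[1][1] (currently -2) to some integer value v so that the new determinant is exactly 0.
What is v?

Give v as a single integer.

Answer: 2

Derivation:
det is linear in entry M[1][1]: det = old_det + (v - -2) * C_11
Cofactor C_11 = 6
Want det = 0: -24 + (v - -2) * 6 = 0
  (v - -2) = 24 / 6 = 4
  v = -2 + (4) = 2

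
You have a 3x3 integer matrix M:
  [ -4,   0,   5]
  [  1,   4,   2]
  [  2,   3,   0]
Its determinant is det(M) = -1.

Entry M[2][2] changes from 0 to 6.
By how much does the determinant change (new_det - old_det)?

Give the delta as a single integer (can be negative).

Cofactor C_22 = -16
Entry delta = 6 - 0 = 6
Det delta = entry_delta * cofactor = 6 * -16 = -96

Answer: -96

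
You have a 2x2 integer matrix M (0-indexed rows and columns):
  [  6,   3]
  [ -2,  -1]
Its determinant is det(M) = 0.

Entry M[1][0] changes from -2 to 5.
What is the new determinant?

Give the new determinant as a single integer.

det is linear in row 1: changing M[1][0] by delta changes det by delta * cofactor(1,0).
Cofactor C_10 = (-1)^(1+0) * minor(1,0) = -3
Entry delta = 5 - -2 = 7
Det delta = 7 * -3 = -21
New det = 0 + -21 = -21

Answer: -21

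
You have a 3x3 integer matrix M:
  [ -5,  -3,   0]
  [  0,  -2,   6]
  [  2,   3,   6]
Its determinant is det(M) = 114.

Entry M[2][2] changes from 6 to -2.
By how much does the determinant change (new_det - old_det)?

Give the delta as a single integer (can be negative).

Answer: -80

Derivation:
Cofactor C_22 = 10
Entry delta = -2 - 6 = -8
Det delta = entry_delta * cofactor = -8 * 10 = -80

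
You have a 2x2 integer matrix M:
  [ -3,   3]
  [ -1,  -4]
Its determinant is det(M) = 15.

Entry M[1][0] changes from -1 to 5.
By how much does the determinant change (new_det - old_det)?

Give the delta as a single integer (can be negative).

Cofactor C_10 = -3
Entry delta = 5 - -1 = 6
Det delta = entry_delta * cofactor = 6 * -3 = -18

Answer: -18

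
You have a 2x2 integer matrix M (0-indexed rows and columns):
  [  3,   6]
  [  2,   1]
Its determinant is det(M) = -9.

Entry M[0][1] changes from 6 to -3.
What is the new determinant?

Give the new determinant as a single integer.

Answer: 9

Derivation:
det is linear in row 0: changing M[0][1] by delta changes det by delta * cofactor(0,1).
Cofactor C_01 = (-1)^(0+1) * minor(0,1) = -2
Entry delta = -3 - 6 = -9
Det delta = -9 * -2 = 18
New det = -9 + 18 = 9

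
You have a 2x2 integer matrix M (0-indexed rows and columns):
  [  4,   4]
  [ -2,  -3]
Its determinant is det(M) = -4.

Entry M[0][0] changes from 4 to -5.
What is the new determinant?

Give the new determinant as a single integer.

Answer: 23

Derivation:
det is linear in row 0: changing M[0][0] by delta changes det by delta * cofactor(0,0).
Cofactor C_00 = (-1)^(0+0) * minor(0,0) = -3
Entry delta = -5 - 4 = -9
Det delta = -9 * -3 = 27
New det = -4 + 27 = 23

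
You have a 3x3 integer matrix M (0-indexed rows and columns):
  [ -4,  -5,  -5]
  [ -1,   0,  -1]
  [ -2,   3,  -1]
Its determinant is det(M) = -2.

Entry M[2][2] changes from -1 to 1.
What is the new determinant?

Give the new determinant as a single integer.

Answer: -12

Derivation:
det is linear in row 2: changing M[2][2] by delta changes det by delta * cofactor(2,2).
Cofactor C_22 = (-1)^(2+2) * minor(2,2) = -5
Entry delta = 1 - -1 = 2
Det delta = 2 * -5 = -10
New det = -2 + -10 = -12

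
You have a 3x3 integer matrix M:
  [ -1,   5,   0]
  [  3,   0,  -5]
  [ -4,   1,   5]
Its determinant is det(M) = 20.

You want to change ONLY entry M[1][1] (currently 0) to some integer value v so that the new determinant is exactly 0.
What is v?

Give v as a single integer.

Answer: 4

Derivation:
det is linear in entry M[1][1]: det = old_det + (v - 0) * C_11
Cofactor C_11 = -5
Want det = 0: 20 + (v - 0) * -5 = 0
  (v - 0) = -20 / -5 = 4
  v = 0 + (4) = 4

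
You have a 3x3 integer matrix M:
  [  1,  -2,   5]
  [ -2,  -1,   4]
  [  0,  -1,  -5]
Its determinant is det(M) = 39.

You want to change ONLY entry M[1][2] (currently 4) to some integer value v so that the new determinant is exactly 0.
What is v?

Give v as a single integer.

det is linear in entry M[1][2]: det = old_det + (v - 4) * C_12
Cofactor C_12 = 1
Want det = 0: 39 + (v - 4) * 1 = 0
  (v - 4) = -39 / 1 = -39
  v = 4 + (-39) = -35

Answer: -35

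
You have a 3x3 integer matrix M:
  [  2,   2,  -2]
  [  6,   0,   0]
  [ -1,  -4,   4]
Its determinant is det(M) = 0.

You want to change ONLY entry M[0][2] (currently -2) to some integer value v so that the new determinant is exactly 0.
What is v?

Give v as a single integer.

Answer: -2

Derivation:
det is linear in entry M[0][2]: det = old_det + (v - -2) * C_02
Cofactor C_02 = -24
Want det = 0: 0 + (v - -2) * -24 = 0
  (v - -2) = 0 / -24 = 0
  v = -2 + (0) = -2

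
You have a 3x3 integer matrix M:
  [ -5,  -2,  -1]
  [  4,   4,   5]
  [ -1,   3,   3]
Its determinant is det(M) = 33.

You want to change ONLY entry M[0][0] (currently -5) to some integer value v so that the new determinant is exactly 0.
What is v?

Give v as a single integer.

det is linear in entry M[0][0]: det = old_det + (v - -5) * C_00
Cofactor C_00 = -3
Want det = 0: 33 + (v - -5) * -3 = 0
  (v - -5) = -33 / -3 = 11
  v = -5 + (11) = 6

Answer: 6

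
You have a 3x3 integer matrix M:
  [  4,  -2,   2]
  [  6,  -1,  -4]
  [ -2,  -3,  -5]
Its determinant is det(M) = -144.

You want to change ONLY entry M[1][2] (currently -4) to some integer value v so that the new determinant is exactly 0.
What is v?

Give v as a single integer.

det is linear in entry M[1][2]: det = old_det + (v - -4) * C_12
Cofactor C_12 = 16
Want det = 0: -144 + (v - -4) * 16 = 0
  (v - -4) = 144 / 16 = 9
  v = -4 + (9) = 5

Answer: 5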